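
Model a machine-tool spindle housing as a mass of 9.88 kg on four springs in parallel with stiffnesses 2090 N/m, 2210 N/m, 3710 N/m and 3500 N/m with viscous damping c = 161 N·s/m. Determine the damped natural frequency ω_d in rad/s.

33.1 rad/s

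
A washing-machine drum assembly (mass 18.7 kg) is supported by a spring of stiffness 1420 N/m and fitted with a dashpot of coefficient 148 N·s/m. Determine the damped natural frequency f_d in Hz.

ω_n = √(k/m) = √(1420/18.7) = 8.714 rad/s.
Critical damping c_c = 2√(k·m) = 2√(1420 × 18.7) = 325.9 N·s/m, so ζ = c/c_c = 148/325.9 = 0.4541.
ω_d = ω_n√(1 − ζ²) = 8.714 × √(1 − 0.206) = 7.764 rad/s.
f_d = ω_d/(2π) = 1.236 Hz.

1.24 Hz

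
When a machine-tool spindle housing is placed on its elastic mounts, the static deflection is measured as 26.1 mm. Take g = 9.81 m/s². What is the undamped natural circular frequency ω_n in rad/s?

ω_n = √(g/δ_st) = √(9.81/0.0261) = √375.9 = 19.39 rad/s.

19.4 rad/s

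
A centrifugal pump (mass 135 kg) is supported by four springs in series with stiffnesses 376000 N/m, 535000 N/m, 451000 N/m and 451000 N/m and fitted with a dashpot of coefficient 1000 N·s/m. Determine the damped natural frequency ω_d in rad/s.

28.5 rad/s

Series springs: 1/k_eq = 1/376000 + 1/535000 + 1/451000 + 1/451000 = 8.963×10^-6, so k_eq = 111600 N/m.
ω_n = √(k_eq/m) = √(111600/135) = 28.75 rad/s.
Critical damping c_c = 2√(k_eq·m) = 2√(111600 × 135) = 7762 N·s/m, so ζ = c/c_c = 1000/7762 = 0.1288.
ω_d = ω_n√(1 − ζ²) = 28.75 × √(1 − 0.0166) = 28.51 rad/s.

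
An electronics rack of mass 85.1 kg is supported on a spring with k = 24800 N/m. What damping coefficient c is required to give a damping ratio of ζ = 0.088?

256 N·s/m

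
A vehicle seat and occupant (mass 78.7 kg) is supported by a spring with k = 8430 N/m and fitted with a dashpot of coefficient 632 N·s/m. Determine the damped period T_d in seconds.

0.659 s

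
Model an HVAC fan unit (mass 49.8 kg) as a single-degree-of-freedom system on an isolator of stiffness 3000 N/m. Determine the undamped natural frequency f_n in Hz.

1.24 Hz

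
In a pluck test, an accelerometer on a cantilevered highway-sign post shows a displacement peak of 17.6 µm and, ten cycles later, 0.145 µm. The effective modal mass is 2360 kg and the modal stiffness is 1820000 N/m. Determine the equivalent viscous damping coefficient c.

9980 N·s/m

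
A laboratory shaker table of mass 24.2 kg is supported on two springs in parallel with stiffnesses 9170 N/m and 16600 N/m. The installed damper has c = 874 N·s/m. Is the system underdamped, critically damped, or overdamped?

Parallel springs add: k_eq = 9170 + 16600 = 25770 N/m.
c_c = 2√(k_eq·m) = 1579 N·s/m; ζ = c/c_c = 874/1579 = 0.553.
Since ζ < 1 the system is underdamped.

underdamped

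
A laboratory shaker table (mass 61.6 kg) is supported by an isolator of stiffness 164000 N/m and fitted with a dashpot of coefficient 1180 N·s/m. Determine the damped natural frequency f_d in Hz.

8.07 Hz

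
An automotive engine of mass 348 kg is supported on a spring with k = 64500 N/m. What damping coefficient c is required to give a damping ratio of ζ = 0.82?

c_c = 2√(k·m) = 2√(64500 × 348) = 9475 N·s/m.
c = ζ·c_c = 0.82 × 9475 = 7770 N·s/m.

7770 N·s/m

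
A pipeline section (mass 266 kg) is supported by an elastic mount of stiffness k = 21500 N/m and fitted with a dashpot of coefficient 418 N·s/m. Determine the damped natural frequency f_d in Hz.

ω_n = √(k/m) = √(21500/266) = 8.990 rad/s.
Critical damping c_c = 2√(k·m) = 2√(21500 × 266) = 4783 N·s/m, so ζ = c/c_c = 418/4783 = 0.08739.
ω_d = ω_n√(1 − ζ²) = 8.990 × √(1 − 0.00764) = 8.956 rad/s.
f_d = ω_d/(2π) = 1.425 Hz.

1.43 Hz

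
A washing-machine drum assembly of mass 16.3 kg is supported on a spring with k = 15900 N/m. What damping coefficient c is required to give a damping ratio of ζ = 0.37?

377 N·s/m

c_c = 2√(k·m) = 2√(15900 × 16.3) = 1018 N·s/m.
c = ζ·c_c = 0.37 × 1018 = 376.7 N·s/m.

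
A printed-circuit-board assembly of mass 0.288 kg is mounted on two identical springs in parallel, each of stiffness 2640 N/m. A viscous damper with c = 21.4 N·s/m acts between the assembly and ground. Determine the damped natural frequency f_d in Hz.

20.7 Hz

Parallel springs add: k_eq = 2 × 2640 = 5280 N/m.
ω_n = √(k_eq/m) = √(5280/0.288) = 135.4 rad/s.
Critical damping c_c = 2√(k_eq·m) = 2√(5280 × 0.288) = 77.99 N·s/m, so ζ = c/c_c = 21.4/77.99 = 0.2744.
ω_d = ω_n√(1 − ζ²) = 135.4 × √(1 − 0.0753) = 130.2 rad/s.
f_d = ω_d/(2π) = 20.72 Hz.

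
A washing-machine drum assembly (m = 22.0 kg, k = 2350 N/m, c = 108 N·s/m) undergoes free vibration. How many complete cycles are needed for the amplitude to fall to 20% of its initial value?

2 cycles

ζ = c/(2√(km)) = 108/(2√(2350 × 22.0)) = 108/454.8 = 0.2375.
Logarithmic decrement δ = 2πζ/√(1 − ζ²) = 2π × 0.2375/√(1 − 0.0564) = 1.536.
x_n/x₀ = e^(−nδ) ≤ 0.2; take ln: n ≥ ln(1/0.2)/δ = 1.609/1.536 = 1.048.
So 2 complete cycles are required.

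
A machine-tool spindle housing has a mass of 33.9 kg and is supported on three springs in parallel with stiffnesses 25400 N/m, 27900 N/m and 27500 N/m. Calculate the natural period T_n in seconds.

Parallel springs add: k_eq = 25400 + 27900 + 27500 = 80800 N/m.
ω_n = √(k_eq/m) = √(80800/33.9) = √2383 = 48.82 rad/s.
T_n = 2π/ω_n = 6.283/48.82 = 0.1287 s.

0.129 s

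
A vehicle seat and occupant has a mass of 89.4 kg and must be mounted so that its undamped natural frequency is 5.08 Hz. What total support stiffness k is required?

ω_n = 2πf_n = 2π × 5.08 = 31.92 rad/s.
k = m·ω_n² = 89.4 × 31.92² = 89.4 × 1019 = 91080 N/m.

91100 N/m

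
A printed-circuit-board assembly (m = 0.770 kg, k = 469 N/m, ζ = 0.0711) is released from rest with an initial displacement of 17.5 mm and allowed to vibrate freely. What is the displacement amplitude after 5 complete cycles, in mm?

1.86 mm

Logarithmic decrement δ = 2πζ/√(1 − ζ²) = 2π × 0.07110/√(1 − 0.00506) = 0.4479.
After n cycles, x_n/x₀ = e^(−nδ), so x_5 = 17.5 × e^(−5 × 0.4479) = 17.5 × 0.1065 = 1.864 mm.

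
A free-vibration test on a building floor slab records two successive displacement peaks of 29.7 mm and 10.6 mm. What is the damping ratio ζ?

Logarithmic decrement δ = (1/n)·ln(x₀/x_n) = (1/1)·ln(29.7/10.6) = (1/1)·ln(2.802) = 1.030.
ζ = δ/√(4π² + δ²) = 1.030/√(39.48 + 1.06) = 1.030/6.367 = 0.1618.

0.162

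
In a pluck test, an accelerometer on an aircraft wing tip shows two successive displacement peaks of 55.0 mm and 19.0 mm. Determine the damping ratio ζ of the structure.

Logarithmic decrement δ = (1/n)·ln(x₀/x_n) = (1/1)·ln(55.0/19.0) = (1/1)·ln(2.895) = 1.063.
ζ = δ/√(4π² + δ²) = 1.063/√(39.48 + 1.13) = 1.063/6.372 = 0.1668.

0.167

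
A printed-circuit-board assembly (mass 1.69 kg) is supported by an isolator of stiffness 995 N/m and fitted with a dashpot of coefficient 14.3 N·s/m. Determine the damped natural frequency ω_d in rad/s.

ω_n = √(k/m) = √(995.0/1.69) = 24.26 rad/s.
Critical damping c_c = 2√(k·m) = 2√(995.0 × 1.69) = 82.01 N·s/m, so ζ = c/c_c = 14.3/82.01 = 0.1744.
ω_d = ω_n√(1 − ζ²) = 24.26 × √(1 − 0.0304) = 23.89 rad/s.

23.9 rad/s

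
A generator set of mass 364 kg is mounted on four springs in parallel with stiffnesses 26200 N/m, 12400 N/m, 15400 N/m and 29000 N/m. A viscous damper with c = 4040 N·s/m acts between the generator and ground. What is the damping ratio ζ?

0.368

Parallel springs add: k_eq = 26200 + 12400 + 15400 + 29000 = 83000 N/m.
ω_n = √(k_eq/m) = √(83000/364) = 15.10 rad/s.
Critical damping c_c = 2√(k_eq·m) = 2√(83000 × 364) = 10990 N·s/m, so ζ = c/c_c = 4040/10990 = 0.3675.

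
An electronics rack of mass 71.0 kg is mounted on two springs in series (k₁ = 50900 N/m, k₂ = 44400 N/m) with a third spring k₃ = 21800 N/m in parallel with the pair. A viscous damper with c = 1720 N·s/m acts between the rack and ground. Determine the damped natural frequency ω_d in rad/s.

22.2 rad/s

Series pair: k_s = k₁k₂/(k₁+k₂) = (50900)(44400)/(50900 + 44400) = 23710 N/m. In parallel with k₃: k_eq = 23710 + 21800 = 45510 N/m.
ω_n = √(k_eq/m) = √(45510/71.0) = 25.32 rad/s.
Critical damping c_c = 2√(k_eq·m) = 2√(45510 × 71.0) = 3595 N·s/m, so ζ = c/c_c = 1720/3595 = 0.4784.
ω_d = ω_n√(1 − ζ²) = 25.32 × √(1 − 0.229) = 22.23 rad/s.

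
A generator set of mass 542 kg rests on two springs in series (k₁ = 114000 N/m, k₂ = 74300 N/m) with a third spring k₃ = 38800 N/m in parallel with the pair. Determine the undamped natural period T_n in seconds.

Series pair: k_s = k₁k₂/(k₁+k₂) = (114000)(74300)/(114000 + 74300) = 44980 N/m. In parallel with k₃: k_eq = 44980 + 38800 = 83780 N/m.
ω_n = √(k_eq/m) = √(83780/542) = √154.6 = 12.43 rad/s.
T_n = 2π/ω_n = 6.283/12.43 = 0.5054 s.

0.505 s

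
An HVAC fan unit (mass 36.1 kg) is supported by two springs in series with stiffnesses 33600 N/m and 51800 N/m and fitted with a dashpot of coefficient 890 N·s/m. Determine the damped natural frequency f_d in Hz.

Series springs: 1/k_eq = 1/33600 + 1/51800 = 4.907×10^-5, so k_eq = 20380 N/m.
ω_n = √(k_eq/m) = √(20380/36.1) = 23.76 rad/s.
Critical damping c_c = 2√(k_eq·m) = 2√(20380 × 36.1) = 1715 N·s/m, so ζ = c/c_c = 890/1715 = 0.5188.
ω_d = ω_n√(1 − ζ²) = 23.76 × √(1 − 0.269) = 20.31 rad/s.
f_d = ω_d/(2π) = 3.233 Hz.

3.23 Hz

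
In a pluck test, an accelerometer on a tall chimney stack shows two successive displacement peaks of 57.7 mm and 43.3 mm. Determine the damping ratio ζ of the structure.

Logarithmic decrement δ = (1/n)·ln(x₀/x_n) = (1/1)·ln(57.7/43.3) = (1/1)·ln(1.333) = 0.2871.
ζ = δ/√(4π² + δ²) = 0.2871/√(39.48 + 0.0824) = 0.2871/6.290 = 0.04565.

0.0456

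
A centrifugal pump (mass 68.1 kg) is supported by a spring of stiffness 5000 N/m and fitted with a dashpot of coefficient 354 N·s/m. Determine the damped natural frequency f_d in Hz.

1.30 Hz

ω_n = √(k/m) = √(5000/68.1) = 8.569 rad/s.
Critical damping c_c = 2√(k·m) = 2√(5000 × 68.1) = 1167 N·s/m, so ζ = c/c_c = 354/1167 = 0.3033.
ω_d = ω_n√(1 − ζ²) = 8.569 × √(1 − 0.0920) = 8.165 rad/s.
f_d = ω_d/(2π) = 1.299 Hz.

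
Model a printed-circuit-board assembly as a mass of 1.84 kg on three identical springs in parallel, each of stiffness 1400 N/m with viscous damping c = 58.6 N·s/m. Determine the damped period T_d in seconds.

Parallel springs add: k_eq = 3 × 1400 = 4200 N/m.
ω_n = √(k_eq/m) = √(4200/1.84) = 47.78 rad/s.
Critical damping c_c = 2√(k_eq·m) = 2√(4200 × 1.84) = 175.8 N·s/m, so ζ = c/c_c = 58.6/175.8 = 0.3333.
ω_d = ω_n√(1 − ζ²) = 47.78 × √(1 − 0.111) = 45.04 rad/s.
T_d = 2π/ω_d = 0.1395 s.

0.139 s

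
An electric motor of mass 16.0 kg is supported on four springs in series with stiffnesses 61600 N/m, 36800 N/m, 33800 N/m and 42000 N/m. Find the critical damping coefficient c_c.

813 N·s/m

Series springs: 1/k_eq = 1/61600 + 1/36800 + 1/33800 + 1/42000 = 9.680×10^-5, so k_eq = 10330 N/m.
c_c = 2√(k_eq·m) = 2√(10330 × 16.0) = 2 × 406.6 = 813.1 N·s/m.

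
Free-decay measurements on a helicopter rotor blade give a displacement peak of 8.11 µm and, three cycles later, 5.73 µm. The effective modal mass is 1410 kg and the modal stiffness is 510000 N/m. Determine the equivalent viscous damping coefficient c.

988 N·s/m

Logarithmic decrement δ = (1/n)·ln(x₀/x_n) = (1/3)·ln(8.11/5.73) = (1/3)·ln(1.415) = 0.1158.
ζ = δ/√(4π² + δ²) = 0.1158/√(39.48 + 0.0134) = 0.1158/6.284 = 0.01843.
c = ζ · 2√(km) = 0.01843 × 2√(510000 × 1410) = 0.01843 × 53630 = 988.2 N·s/m.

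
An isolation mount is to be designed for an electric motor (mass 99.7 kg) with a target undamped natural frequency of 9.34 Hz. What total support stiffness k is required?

ω_n = 2πf_n = 2π × 9.34 = 58.68 rad/s.
k = m·ω_n² = 99.7 × 58.68² = 99.7 × 3444 = 343400 N/m.

343000 N/m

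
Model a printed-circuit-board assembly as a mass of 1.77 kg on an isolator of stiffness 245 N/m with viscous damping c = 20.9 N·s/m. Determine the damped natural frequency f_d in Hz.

ω_n = √(k/m) = √(245.0/1.77) = 11.77 rad/s.
Critical damping c_c = 2√(k·m) = 2√(245.0 × 1.77) = 41.65 N·s/m, so ζ = c/c_c = 20.9/41.65 = 0.5018.
ω_d = ω_n√(1 − ζ²) = 11.77 × √(1 − 0.252) = 10.18 rad/s.
f_d = ω_d/(2π) = 1.620 Hz.

1.62 Hz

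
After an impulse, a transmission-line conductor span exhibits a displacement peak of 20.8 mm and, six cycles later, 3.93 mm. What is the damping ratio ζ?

Logarithmic decrement δ = (1/n)·ln(x₀/x_n) = (1/6)·ln(20.8/3.93) = (1/6)·ln(5.293) = 0.2777.
ζ = δ/√(4π² + δ²) = 0.2777/√(39.48 + 0.0771) = 0.2777/6.289 = 0.04416.

0.0442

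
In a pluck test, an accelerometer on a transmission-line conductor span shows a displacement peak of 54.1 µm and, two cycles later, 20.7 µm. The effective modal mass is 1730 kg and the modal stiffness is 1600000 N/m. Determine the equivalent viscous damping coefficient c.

Logarithmic decrement δ = (1/n)·ln(x₀/x_n) = (1/2)·ln(54.1/20.7) = (1/2)·ln(2.614) = 0.4804.
ζ = δ/√(4π² + δ²) = 0.4804/√(39.48 + 0.231) = 0.4804/6.302 = 0.07623.
c = ζ · 2√(km) = 0.07623 × 2√(1600000 × 1730) = 0.07623 × 105200 = 8021 N·s/m.

8020 N·s/m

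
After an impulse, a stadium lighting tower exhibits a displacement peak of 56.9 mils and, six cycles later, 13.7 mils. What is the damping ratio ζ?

0.0377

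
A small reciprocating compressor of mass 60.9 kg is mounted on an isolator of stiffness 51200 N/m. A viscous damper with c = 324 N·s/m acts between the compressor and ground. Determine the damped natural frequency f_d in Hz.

4.60 Hz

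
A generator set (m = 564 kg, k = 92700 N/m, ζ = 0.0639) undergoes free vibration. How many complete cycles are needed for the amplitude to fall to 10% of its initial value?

Logarithmic decrement δ = 2πζ/√(1 − ζ²) = 2π × 0.06390/√(1 − 0.00408) = 0.4023.
x_n/x₀ = e^(−nδ) ≤ 0.1; take ln: n ≥ ln(1/0.1)/δ = 2.303/0.4023 = 5.723.
So 6 complete cycles are required.

6 cycles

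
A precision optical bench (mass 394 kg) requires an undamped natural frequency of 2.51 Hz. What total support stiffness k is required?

98000 N/m

ω_n = 2πf_n = 2π × 2.51 = 15.77 rad/s.
k = m·ω_n² = 394 × 15.77² = 394 × 248.7 = 97990 N/m.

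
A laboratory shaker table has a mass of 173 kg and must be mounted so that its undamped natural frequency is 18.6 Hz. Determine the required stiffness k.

2360000 N/m

ω_n = 2πf_n = 2π × 18.6 = 116.9 rad/s.
k = m·ω_n² = 173 × 116.9² = 173 × 13660 = 2363000 N/m.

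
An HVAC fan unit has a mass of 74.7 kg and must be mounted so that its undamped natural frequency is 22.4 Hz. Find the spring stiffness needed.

ω_n = 2πf_n = 2π × 22.4 = 140.7 rad/s.
k = m·ω_n² = 74.7 × 140.7² = 74.7 × 19810 = 1480000 N/m.

1480000 N/m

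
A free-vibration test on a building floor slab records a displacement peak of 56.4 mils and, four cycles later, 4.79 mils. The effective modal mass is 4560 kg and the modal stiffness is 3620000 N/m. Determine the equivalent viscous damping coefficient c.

Logarithmic decrement δ = (1/n)·ln(x₀/x_n) = (1/4)·ln(56.4/4.79) = (1/4)·ln(11.77) = 0.6165.
ζ = δ/√(4π² + δ²) = 0.6165/√(39.48 + 0.380) = 0.6165/6.313 = 0.09765.
c = ζ · 2√(km) = 0.09765 × 2√(3620000 × 4560) = 0.09765 × 257000 = 25090 N·s/m.

25100 N·s/m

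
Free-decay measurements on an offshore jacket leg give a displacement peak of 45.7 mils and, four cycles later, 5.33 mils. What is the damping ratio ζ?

Logarithmic decrement δ = (1/n)·ln(x₀/x_n) = (1/4)·ln(45.7/5.33) = (1/4)·ln(8.574) = 0.5372.
ζ = δ/√(4π² + δ²) = 0.5372/√(39.48 + 0.289) = 0.5372/6.306 = 0.08519.

0.0852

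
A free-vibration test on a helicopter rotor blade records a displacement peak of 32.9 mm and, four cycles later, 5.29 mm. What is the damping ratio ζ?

0.0725

Logarithmic decrement δ = (1/n)·ln(x₀/x_n) = (1/4)·ln(32.9/5.29) = (1/4)·ln(6.219) = 0.4569.
ζ = δ/√(4π² + δ²) = 0.4569/√(39.48 + 0.209) = 0.4569/6.300 = 0.07253.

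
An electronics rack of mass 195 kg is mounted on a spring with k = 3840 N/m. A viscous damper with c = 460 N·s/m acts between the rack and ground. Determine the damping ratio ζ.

0.266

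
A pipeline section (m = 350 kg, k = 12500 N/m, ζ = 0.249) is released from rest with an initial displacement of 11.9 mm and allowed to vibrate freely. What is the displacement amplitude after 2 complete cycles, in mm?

0.470 mm

Logarithmic decrement δ = 2πζ/√(1 − ζ²) = 2π × 0.2490/√(1 − 0.0620) = 1.615.
After n cycles, x_n/x₀ = e^(−nδ), so x_2 = 11.9 × e^(−2 × 1.615) = 11.9 × 0.03953 = 0.4704 mm.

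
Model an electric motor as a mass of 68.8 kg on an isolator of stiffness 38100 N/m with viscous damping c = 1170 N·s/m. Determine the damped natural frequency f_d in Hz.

ω_n = √(k/m) = √(38100/68.8) = 23.53 rad/s.
Critical damping c_c = 2√(k·m) = 2√(38100 × 68.8) = 3238 N·s/m, so ζ = c/c_c = 1170/3238 = 0.3613.
ω_d = ω_n√(1 − ζ²) = 23.53 × √(1 − 0.131) = 21.94 rad/s.
f_d = ω_d/(2π) = 3.492 Hz.

3.49 Hz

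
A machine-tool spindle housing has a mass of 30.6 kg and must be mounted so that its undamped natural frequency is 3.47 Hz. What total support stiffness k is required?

ω_n = 2πf_n = 2π × 3.47 = 21.80 rad/s.
k = m·ω_n² = 30.6 × 21.80² = 30.6 × 475.4 = 14550 N/m.

14500 N/m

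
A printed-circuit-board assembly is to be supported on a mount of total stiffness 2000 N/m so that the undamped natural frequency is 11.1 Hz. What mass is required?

0.411 kg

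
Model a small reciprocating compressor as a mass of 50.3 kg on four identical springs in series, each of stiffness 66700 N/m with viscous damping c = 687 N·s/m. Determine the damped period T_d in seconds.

Series springs: 1/k_eq = 4/66700, so k_eq = 66700/4 = 16680 N/m.
ω_n = √(k_eq/m) = √(16680/50.3) = 18.21 rad/s.
Critical damping c_c = 2√(k_eq·m) = 2√(16680 × 50.3) = 1832 N·s/m, so ζ = c/c_c = 687/1832 = 0.3751.
ω_d = ω_n√(1 − ζ²) = 18.21 × √(1 − 0.141) = 16.88 rad/s.
T_d = 2π/ω_d = 0.3723 s.

0.372 s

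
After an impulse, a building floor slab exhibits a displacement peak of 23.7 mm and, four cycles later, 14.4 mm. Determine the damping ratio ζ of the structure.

Logarithmic decrement δ = (1/n)·ln(x₀/x_n) = (1/4)·ln(23.7/14.4) = (1/4)·ln(1.646) = 0.1246.
ζ = δ/√(4π² + δ²) = 0.1246/√(39.48 + 0.0155) = 0.1246/6.284 = 0.01982.

0.0198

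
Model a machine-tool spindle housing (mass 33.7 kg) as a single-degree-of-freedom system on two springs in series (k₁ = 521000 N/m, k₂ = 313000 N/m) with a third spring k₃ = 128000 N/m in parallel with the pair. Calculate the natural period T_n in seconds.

Series pair: k_s = k₁k₂/(k₁+k₂) = (521000)(313000)/(521000 + 313000) = 195500 N/m. In parallel with k₃: k_eq = 195500 + 128000 = 323500 N/m.
ω_n = √(k_eq/m) = √(323500/33.7) = √9600 = 97.98 rad/s.
T_n = 2π/ω_n = 6.283/97.98 = 0.06413 s.

0.0641 s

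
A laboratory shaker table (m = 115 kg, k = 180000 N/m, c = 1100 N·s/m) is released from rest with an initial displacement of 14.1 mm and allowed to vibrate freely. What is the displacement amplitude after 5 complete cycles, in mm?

0.307 mm

ζ = c/(2√(km)) = 1100/(2√(180000 × 115)) = 1100/9099 = 0.1209.
Logarithmic decrement δ = 2πζ/√(1 − ζ²) = 2π × 0.1209/√(1 − 0.0146) = 0.7652.
After n cycles, x_n/x₀ = e^(−nδ), so x_5 = 14.1 × e^(−5 × 0.7652) = 14.1 × 0.02180 = 0.3074 mm.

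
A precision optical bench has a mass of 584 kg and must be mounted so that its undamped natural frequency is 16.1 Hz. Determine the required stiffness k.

ω_n = 2πf_n = 2π × 16.1 = 101.2 rad/s.
k = m·ω_n² = 584 × 101.2² = 584 × 10230 = 5976000 N/m.

5980000 N/m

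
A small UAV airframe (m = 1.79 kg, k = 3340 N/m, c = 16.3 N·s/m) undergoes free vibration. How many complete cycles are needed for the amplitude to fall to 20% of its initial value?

3 cycles

ζ = c/(2√(km)) = 16.3/(2√(3340 × 1.79)) = 16.3/154.6 = 0.1054.
Logarithmic decrement δ = 2πζ/√(1 − ζ²) = 2π × 0.1054/√(1 − 0.0111) = 0.6660.
x_n/x₀ = e^(−nδ) ≤ 0.2; take ln: n ≥ ln(1/0.2)/δ = 1.609/0.6660 = 2.417.
So 3 complete cycles are required.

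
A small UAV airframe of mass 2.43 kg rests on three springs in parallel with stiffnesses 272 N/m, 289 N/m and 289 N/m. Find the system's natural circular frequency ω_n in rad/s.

18.7 rad/s

Parallel springs add: k_eq = 272 + 289 + 289 = 850.0 N/m.
ω_n = √(k_eq/m) = √(850.0/2.43) = √349.8 = 18.70 rad/s.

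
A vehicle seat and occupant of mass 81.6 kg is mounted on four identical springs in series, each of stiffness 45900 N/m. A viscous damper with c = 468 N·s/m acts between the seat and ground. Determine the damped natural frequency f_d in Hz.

1.83 Hz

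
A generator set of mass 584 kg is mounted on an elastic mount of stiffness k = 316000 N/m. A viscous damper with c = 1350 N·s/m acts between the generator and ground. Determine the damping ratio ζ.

ω_n = √(k/m) = √(316000/584) = 23.26 rad/s.
Critical damping c_c = 2√(k·m) = 2√(316000 × 584) = 27170 N·s/m, so ζ = c/c_c = 1350/27170 = 0.04969.

0.0497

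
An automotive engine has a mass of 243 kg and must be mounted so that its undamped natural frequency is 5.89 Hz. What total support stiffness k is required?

333000 N/m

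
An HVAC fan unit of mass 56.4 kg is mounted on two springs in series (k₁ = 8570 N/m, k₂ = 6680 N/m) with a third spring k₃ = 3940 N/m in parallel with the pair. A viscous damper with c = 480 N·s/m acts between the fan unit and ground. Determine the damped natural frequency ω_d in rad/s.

Series pair: k_s = k₁k₂/(k₁+k₂) = (8570)(6680)/(8570 + 6680) = 3754 N/m. In parallel with k₃: k_eq = 3754 + 3940 = 7694 N/m.
ω_n = √(k_eq/m) = √(7694/56.4) = 11.68 rad/s.
Critical damping c_c = 2√(k_eq·m) = 2√(7694 × 56.4) = 1317 N·s/m, so ζ = c/c_c = 480/1317 = 0.3643.
ω_d = ω_n√(1 − ζ²) = 11.68 × √(1 − 0.133) = 10.88 rad/s.

10.9 rad/s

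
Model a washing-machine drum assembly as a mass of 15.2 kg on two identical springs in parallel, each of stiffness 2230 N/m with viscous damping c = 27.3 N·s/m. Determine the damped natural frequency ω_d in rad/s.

17.1 rad/s

Parallel springs add: k_eq = 2 × 2230 = 4460 N/m.
ω_n = √(k_eq/m) = √(4460/15.2) = 17.13 rad/s.
Critical damping c_c = 2√(k_eq·m) = 2√(4460 × 15.2) = 520.7 N·s/m, so ζ = c/c_c = 27.3/520.7 = 0.05243.
ω_d = ω_n√(1 − ζ²) = 17.13 × √(1 − 0.00275) = 17.11 rad/s.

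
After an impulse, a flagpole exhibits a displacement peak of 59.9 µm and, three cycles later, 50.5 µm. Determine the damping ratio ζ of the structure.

0.00906

Logarithmic decrement δ = (1/n)·ln(x₀/x_n) = (1/3)·ln(59.9/50.5) = (1/3)·ln(1.186) = 0.05690.
ζ = δ/√(4π² + δ²) = 0.05690/√(39.48 + 0.00324) = 0.05690/6.283 = 0.009056.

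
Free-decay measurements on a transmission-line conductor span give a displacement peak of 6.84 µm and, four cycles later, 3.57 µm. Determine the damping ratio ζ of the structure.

Logarithmic decrement δ = (1/n)·ln(x₀/x_n) = (1/4)·ln(6.84/3.57) = (1/4)·ln(1.916) = 0.1626.
ζ = δ/√(4π² + δ²) = 0.1626/√(39.48 + 0.0264) = 0.1626/6.285 = 0.02586.

0.0259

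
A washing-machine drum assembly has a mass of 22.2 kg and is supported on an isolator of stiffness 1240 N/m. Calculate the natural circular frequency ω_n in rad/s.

7.47 rad/s

ω_n = √(k/m) = √(1240/22.2) = √55.86 = 7.474 rad/s.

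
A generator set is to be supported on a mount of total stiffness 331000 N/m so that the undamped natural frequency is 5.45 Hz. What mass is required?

ω_n = 2πf_n = 2π × 5.45 = 34.24 rad/s.
m = k/ω_n² = 331000/34.24² = 331000/1173 = 282.3 kg.

282 kg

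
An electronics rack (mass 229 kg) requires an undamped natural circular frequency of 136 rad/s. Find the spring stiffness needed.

k = m·ω_n² = 229 × 136.0² = 229 × 18500 = 4236000 N/m.

4240000 N/m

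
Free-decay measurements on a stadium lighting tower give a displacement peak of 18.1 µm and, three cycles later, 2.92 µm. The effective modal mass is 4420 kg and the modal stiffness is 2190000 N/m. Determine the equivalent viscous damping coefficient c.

19000 N·s/m

Logarithmic decrement δ = (1/n)·ln(x₀/x_n) = (1/3)·ln(18.1/2.92) = (1/3)·ln(6.199) = 0.6081.
ζ = δ/√(4π² + δ²) = 0.6081/√(39.48 + 0.370) = 0.6081/6.313 = 0.09633.
c = ζ · 2√(km) = 0.09633 × 2√(2190000 × 4420) = 0.09633 × 196800 = 18960 N·s/m.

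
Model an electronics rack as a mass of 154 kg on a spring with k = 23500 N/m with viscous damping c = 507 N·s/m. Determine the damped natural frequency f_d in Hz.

1.95 Hz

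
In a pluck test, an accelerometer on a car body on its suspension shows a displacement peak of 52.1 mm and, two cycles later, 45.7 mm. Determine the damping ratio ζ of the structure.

Logarithmic decrement δ = (1/n)·ln(x₀/x_n) = (1/2)·ln(52.1/45.7) = (1/2)·ln(1.140) = 0.06553.
ζ = δ/√(4π² + δ²) = 0.06553/√(39.48 + 0.00429) = 0.06553/6.284 = 0.01043.

0.0104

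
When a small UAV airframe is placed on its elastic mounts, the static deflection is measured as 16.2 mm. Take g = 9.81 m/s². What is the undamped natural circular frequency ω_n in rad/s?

24.6 rad/s

ω_n = √(g/δ_st) = √(9.81/0.0162) = √605.6 = 24.61 rad/s.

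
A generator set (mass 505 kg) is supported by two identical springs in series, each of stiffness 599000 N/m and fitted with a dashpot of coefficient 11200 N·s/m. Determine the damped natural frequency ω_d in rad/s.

21.7 rad/s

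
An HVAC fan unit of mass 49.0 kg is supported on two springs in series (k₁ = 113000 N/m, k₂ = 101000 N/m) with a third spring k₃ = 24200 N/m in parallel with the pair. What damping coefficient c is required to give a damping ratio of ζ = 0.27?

1050 N·s/m

Series pair: k_s = k₁k₂/(k₁+k₂) = (113000)(101000)/(113000 + 101000) = 53330 N/m. In parallel with k₃: k_eq = 53330 + 24200 = 77530 N/m.
c_c = 2√(k_eq·m) = 2√(77530 × 49.0) = 3898 N·s/m.
c = ζ·c_c = 0.27 × 3898 = 1053 N·s/m.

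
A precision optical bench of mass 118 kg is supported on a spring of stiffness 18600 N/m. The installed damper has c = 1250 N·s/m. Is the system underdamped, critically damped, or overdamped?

underdamped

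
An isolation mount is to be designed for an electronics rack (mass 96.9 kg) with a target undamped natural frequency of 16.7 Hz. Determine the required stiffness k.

ω_n = 2πf_n = 2π × 16.7 = 104.9 rad/s.
k = m·ω_n² = 96.9 × 104.9² = 96.9 × 11010 = 1067000 N/m.

1070000 N/m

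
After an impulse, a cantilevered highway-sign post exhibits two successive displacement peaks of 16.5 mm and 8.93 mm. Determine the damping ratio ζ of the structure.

0.0972

Logarithmic decrement δ = (1/n)·ln(x₀/x_n) = (1/1)·ln(16.5/8.93) = (1/1)·ln(1.848) = 0.6139.
ζ = δ/√(4π² + δ²) = 0.6139/√(39.48 + 0.377) = 0.6139/6.313 = 0.09725.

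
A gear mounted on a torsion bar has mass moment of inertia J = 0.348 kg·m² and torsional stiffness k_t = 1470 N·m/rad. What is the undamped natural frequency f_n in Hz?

10.3 Hz

ω_n = √(k_t/J) = √(1470/0.348) = √4224 = 64.99 rad/s.
f_n = ω_n/(2π) = 64.99/6.283 = 10.34 Hz.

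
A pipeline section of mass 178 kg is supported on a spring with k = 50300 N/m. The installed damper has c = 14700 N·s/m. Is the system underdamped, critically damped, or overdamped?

c_c = 2√(k·m) = 5984 N·s/m; ζ = c/c_c = 14700/5984 = 2.46.
Since ζ > 1 the system is overdamped.

overdamped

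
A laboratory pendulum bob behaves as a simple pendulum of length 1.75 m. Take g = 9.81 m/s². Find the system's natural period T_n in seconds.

2.65 s

For a simple pendulum ω_n = √(g/L) = √(9.81/1.75) = √5.606 = 2.368 rad/s.
T_n = 2π/ω_n = 6.283/2.368 = 2.654 s.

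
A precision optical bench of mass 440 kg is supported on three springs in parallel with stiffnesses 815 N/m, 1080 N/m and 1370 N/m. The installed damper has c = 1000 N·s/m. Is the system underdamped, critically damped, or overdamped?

Parallel springs add: k_eq = 815 + 1080 + 1370 = 3265 N/m.
c_c = 2√(k_eq·m) = 2397 N·s/m; ζ = c/c_c = 1000/2397 = 0.417.
Since ζ < 1 the system is underdamped.

underdamped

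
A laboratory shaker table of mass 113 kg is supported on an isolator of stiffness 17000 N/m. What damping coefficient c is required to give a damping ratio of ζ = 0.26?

c_c = 2√(k·m) = 2√(17000 × 113) = 2772 N·s/m.
c = ζ·c_c = 0.26 × 2772 = 720.7 N·s/m.

721 N·s/m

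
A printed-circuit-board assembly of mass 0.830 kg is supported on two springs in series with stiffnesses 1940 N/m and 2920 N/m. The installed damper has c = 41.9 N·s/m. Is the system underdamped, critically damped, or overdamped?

underdamped

Series springs: 1/k_eq = 1/1940 + 1/2920 = 0.0008579, so k_eq = 1166 N/m.
c_c = 2√(k_eq·m) = 62.21 N·s/m; ζ = c/c_c = 41.9/62.21 = 0.674.
Since ζ < 1 the system is underdamped.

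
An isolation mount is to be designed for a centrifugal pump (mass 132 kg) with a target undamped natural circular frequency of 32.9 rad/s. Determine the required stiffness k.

k = m·ω_n² = 132 × 32.90² = 132 × 1082 = 142900 N/m.

143000 N/m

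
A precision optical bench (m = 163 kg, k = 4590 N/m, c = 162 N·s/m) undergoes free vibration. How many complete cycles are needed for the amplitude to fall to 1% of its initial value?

ζ = c/(2√(km)) = 162/(2√(4590 × 163)) = 162/1730 = 0.09365.
Logarithmic decrement δ = 2πζ/√(1 − ζ²) = 2π × 0.09365/√(1 − 0.00877) = 0.5910.
x_n/x₀ = e^(−nδ) ≤ 0.01; take ln: n ≥ ln(1/0.01)/δ = 4.605/0.5910 = 7.792.
So 8 complete cycles are required.

8 cycles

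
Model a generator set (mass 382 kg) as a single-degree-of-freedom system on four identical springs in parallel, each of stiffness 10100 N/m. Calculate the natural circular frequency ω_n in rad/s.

Parallel springs add: k_eq = 4 × 10100 = 40400 N/m.
ω_n = √(k_eq/m) = √(40400/382) = √105.8 = 10.28 rad/s.

10.3 rad/s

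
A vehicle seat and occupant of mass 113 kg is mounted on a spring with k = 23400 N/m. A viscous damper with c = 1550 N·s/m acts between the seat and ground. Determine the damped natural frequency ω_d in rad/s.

12.7 rad/s

ω_n = √(k/m) = √(23400/113) = 14.39 rad/s.
Critical damping c_c = 2√(k·m) = 2√(23400 × 113) = 3252 N·s/m, so ζ = c/c_c = 1550/3252 = 0.4766.
ω_d = ω_n√(1 − ζ²) = 14.39 × √(1 − 0.227) = 12.65 rad/s.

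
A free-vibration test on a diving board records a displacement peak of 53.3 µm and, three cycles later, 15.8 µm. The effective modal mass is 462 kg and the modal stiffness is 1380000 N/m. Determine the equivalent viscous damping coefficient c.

Logarithmic decrement δ = (1/n)·ln(x₀/x_n) = (1/3)·ln(53.3/15.8) = (1/3)·ln(3.373) = 0.4053.
ζ = δ/√(4π² + δ²) = 0.4053/√(39.48 + 0.164) = 0.4053/6.296 = 0.06437.
c = ζ · 2√(km) = 0.06437 × 2√(1380000 × 462) = 0.06437 × 50500 = 3251 N·s/m.

3250 N·s/m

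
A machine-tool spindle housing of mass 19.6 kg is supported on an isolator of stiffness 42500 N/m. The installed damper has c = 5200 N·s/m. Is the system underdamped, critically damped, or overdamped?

overdamped

c_c = 2√(k·m) = 1825 N·s/m; ζ = c/c_c = 5200/1825 = 2.85.
Since ζ > 1 the system is overdamped.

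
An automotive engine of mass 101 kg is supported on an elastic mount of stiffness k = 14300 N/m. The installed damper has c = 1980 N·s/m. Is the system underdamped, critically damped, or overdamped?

underdamped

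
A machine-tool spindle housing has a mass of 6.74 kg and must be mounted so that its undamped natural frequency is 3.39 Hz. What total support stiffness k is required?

3060 N/m

ω_n = 2πf_n = 2π × 3.39 = 21.30 rad/s.
k = m·ω_n² = 6.74 × 21.30² = 6.74 × 453.7 = 3058 N/m.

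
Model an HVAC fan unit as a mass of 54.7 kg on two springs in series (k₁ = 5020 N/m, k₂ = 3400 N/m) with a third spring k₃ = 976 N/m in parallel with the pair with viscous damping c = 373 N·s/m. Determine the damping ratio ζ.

Series pair: k_s = k₁k₂/(k₁+k₂) = (5020)(3400)/(5020 + 3400) = 2027 N/m. In parallel with k₃: k_eq = 2027 + 976 = 3003 N/m.
ω_n = √(k_eq/m) = √(3003/54.7) = 7.410 rad/s.
Critical damping c_c = 2√(k_eq·m) = 2√(3003 × 54.7) = 810.6 N·s/m, so ζ = c/c_c = 373/810.6 = 0.4602.

0.460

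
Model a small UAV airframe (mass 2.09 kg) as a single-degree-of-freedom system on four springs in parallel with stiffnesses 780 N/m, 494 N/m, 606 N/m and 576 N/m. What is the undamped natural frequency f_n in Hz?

5.46 Hz

Parallel springs add: k_eq = 780 + 494 + 606 + 576 = 2456 N/m.
ω_n = √(k_eq/m) = √(2456/2.09) = √1175 = 34.28 rad/s.
f_n = ω_n/(2π) = 34.28/6.283 = 5.456 Hz.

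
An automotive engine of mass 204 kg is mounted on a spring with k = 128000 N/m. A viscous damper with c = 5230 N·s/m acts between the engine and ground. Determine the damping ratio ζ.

ω_n = √(k/m) = √(128000/204) = 25.05 rad/s.
Critical damping c_c = 2√(k·m) = 2√(128000 × 204) = 10220 N·s/m, so ζ = c/c_c = 5230/10220 = 0.5117.

0.512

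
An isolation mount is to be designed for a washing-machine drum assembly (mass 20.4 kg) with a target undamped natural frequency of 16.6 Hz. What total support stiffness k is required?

ω_n = 2πf_n = 2π × 16.6 = 104.3 rad/s.
k = m·ω_n² = 20.4 × 104.3² = 20.4 × 10880 = 221900 N/m.

222000 N/m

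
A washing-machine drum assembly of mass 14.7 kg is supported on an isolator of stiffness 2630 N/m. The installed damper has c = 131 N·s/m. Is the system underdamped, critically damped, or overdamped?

underdamped

c_c = 2√(k·m) = 393.2 N·s/m; ζ = c/c_c = 131/393.2 = 0.333.
Since ζ < 1 the system is underdamped.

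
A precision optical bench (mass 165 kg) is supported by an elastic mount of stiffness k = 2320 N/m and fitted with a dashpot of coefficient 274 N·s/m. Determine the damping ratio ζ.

0.221

ω_n = √(k/m) = √(2320/165) = 3.750 rad/s.
Critical damping c_c = 2√(k·m) = 2√(2320 × 165) = 1237 N·s/m, so ζ = c/c_c = 274/1237 = 0.2214.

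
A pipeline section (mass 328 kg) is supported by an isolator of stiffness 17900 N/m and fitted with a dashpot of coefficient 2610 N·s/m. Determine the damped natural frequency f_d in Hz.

ω_n = √(k/m) = √(17900/328) = 7.387 rad/s.
Critical damping c_c = 2√(k·m) = 2√(17900 × 328) = 4846 N·s/m, so ζ = c/c_c = 2610/4846 = 0.5386.
ω_d = ω_n√(1 − ζ²) = 7.387 × √(1 − 0.290) = 6.224 rad/s.
f_d = ω_d/(2π) = 0.9906 Hz.

0.991 Hz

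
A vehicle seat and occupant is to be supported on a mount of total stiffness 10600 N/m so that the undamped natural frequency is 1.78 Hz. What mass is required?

84.7 kg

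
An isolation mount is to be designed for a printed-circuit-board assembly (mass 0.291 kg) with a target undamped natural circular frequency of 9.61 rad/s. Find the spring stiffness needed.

26.9 N/m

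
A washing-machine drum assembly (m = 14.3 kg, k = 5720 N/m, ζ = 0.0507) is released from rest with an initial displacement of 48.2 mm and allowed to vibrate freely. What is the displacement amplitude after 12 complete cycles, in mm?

1.05 mm

Logarithmic decrement δ = 2πζ/√(1 − ζ²) = 2π × 0.05070/√(1 − 0.00257) = 0.3190.
After n cycles, x_n/x₀ = e^(−nδ), so x_12 = 48.2 × e^(−12 × 0.3190) = 48.2 × 0.02176 = 1.049 mm.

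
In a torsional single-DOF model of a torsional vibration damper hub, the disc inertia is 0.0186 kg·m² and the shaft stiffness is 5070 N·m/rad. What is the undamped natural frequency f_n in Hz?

83.1 Hz

ω_n = √(k_t/J) = √(5070/0.0186) = √272600 = 522.1 rad/s.
f_n = ω_n/(2π) = 522.1/6.283 = 83.09 Hz.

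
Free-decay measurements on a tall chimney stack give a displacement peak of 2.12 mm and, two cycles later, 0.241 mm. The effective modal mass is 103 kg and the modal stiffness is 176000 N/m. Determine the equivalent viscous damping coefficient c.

1450 N·s/m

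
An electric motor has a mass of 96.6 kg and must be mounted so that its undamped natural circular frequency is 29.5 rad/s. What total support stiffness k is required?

k = m·ω_n² = 96.6 × 29.50² = 96.6 × 870.2 = 84070 N/m.

84100 N/m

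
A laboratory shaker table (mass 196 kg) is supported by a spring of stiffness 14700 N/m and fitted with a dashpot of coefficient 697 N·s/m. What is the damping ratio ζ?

0.205

ω_n = √(k/m) = √(14700/196) = 8.660 rad/s.
Critical damping c_c = 2√(k·m) = 2√(14700 × 196) = 3395 N·s/m, so ζ = c/c_c = 697/3395 = 0.2053.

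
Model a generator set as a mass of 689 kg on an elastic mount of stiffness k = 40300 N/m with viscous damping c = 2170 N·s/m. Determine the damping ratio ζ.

ω_n = √(k/m) = √(40300/689) = 7.648 rad/s.
Critical damping c_c = 2√(k·m) = 2√(40300 × 689) = 10540 N·s/m, so ζ = c/c_c = 2170/10540 = 0.2059.

0.206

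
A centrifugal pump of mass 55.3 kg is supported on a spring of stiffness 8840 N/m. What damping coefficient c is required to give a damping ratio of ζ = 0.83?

1160 N·s/m

c_c = 2√(k·m) = 2√(8840 × 55.3) = 1398 N·s/m.
c = ζ·c_c = 0.83 × 1398 = 1161 N·s/m.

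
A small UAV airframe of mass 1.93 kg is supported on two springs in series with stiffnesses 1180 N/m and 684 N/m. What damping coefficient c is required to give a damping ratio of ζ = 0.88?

Series springs: 1/k_eq = 1/1180 + 1/684 = 0.002309, so k_eq = 433.0 N/m.
c_c = 2√(k_eq·m) = 2√(433.0 × 1.93) = 57.82 N·s/m.
c = ζ·c_c = 0.88 × 57.82 = 50.88 N·s/m.

50.9 N·s/m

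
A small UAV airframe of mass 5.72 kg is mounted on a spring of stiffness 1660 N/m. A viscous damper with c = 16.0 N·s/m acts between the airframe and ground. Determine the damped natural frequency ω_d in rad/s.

17.0 rad/s

ω_n = √(k/m) = √(1660/5.72) = 17.04 rad/s.
Critical damping c_c = 2√(k·m) = 2√(1660 × 5.72) = 194.9 N·s/m, so ζ = c/c_c = 16.0/194.9 = 0.08210.
ω_d = ω_n√(1 − ζ²) = 17.04 × √(1 − 0.00674) = 16.98 rad/s.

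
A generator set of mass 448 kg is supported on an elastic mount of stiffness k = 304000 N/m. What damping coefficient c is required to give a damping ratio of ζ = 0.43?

c_c = 2√(k·m) = 2√(304000 × 448) = 23340 N·s/m.
c = ζ·c_c = 0.43 × 23340 = 10040 N·s/m.

10000 N·s/m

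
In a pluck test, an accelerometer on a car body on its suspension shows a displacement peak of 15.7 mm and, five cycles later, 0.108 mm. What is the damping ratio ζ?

Logarithmic decrement δ = (1/n)·ln(x₀/x_n) = (1/5)·ln(15.7/0.108) = (1/5)·ln(145.4) = 0.9959.
ζ = δ/√(4π² + δ²) = 0.9959/√(39.48 + 0.992) = 0.9959/6.362 = 0.1565.

0.157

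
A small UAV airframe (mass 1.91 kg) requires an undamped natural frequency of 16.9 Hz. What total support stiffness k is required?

ω_n = 2πf_n = 2π × 16.9 = 106.2 rad/s.
k = m·ω_n² = 1.91 × 106.2² = 1.91 × 11280 = 21540 N/m.

21500 N/m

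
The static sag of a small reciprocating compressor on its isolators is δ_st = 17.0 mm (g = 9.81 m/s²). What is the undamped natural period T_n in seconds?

0.262 s

ω_n = √(g/δ_st) = √(9.81/0.0170) = √577.1 = 24.02 rad/s.
T_n = 2π/ω_n = 6.283/24.02 = 0.2616 s.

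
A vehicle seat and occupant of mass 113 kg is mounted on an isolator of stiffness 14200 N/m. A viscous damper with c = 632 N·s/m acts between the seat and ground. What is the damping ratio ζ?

0.249

ω_n = √(k/m) = √(14200/113) = 11.21 rad/s.
Critical damping c_c = 2√(k·m) = 2√(14200 × 113) = 2533 N·s/m, so ζ = c/c_c = 632/2533 = 0.2495.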